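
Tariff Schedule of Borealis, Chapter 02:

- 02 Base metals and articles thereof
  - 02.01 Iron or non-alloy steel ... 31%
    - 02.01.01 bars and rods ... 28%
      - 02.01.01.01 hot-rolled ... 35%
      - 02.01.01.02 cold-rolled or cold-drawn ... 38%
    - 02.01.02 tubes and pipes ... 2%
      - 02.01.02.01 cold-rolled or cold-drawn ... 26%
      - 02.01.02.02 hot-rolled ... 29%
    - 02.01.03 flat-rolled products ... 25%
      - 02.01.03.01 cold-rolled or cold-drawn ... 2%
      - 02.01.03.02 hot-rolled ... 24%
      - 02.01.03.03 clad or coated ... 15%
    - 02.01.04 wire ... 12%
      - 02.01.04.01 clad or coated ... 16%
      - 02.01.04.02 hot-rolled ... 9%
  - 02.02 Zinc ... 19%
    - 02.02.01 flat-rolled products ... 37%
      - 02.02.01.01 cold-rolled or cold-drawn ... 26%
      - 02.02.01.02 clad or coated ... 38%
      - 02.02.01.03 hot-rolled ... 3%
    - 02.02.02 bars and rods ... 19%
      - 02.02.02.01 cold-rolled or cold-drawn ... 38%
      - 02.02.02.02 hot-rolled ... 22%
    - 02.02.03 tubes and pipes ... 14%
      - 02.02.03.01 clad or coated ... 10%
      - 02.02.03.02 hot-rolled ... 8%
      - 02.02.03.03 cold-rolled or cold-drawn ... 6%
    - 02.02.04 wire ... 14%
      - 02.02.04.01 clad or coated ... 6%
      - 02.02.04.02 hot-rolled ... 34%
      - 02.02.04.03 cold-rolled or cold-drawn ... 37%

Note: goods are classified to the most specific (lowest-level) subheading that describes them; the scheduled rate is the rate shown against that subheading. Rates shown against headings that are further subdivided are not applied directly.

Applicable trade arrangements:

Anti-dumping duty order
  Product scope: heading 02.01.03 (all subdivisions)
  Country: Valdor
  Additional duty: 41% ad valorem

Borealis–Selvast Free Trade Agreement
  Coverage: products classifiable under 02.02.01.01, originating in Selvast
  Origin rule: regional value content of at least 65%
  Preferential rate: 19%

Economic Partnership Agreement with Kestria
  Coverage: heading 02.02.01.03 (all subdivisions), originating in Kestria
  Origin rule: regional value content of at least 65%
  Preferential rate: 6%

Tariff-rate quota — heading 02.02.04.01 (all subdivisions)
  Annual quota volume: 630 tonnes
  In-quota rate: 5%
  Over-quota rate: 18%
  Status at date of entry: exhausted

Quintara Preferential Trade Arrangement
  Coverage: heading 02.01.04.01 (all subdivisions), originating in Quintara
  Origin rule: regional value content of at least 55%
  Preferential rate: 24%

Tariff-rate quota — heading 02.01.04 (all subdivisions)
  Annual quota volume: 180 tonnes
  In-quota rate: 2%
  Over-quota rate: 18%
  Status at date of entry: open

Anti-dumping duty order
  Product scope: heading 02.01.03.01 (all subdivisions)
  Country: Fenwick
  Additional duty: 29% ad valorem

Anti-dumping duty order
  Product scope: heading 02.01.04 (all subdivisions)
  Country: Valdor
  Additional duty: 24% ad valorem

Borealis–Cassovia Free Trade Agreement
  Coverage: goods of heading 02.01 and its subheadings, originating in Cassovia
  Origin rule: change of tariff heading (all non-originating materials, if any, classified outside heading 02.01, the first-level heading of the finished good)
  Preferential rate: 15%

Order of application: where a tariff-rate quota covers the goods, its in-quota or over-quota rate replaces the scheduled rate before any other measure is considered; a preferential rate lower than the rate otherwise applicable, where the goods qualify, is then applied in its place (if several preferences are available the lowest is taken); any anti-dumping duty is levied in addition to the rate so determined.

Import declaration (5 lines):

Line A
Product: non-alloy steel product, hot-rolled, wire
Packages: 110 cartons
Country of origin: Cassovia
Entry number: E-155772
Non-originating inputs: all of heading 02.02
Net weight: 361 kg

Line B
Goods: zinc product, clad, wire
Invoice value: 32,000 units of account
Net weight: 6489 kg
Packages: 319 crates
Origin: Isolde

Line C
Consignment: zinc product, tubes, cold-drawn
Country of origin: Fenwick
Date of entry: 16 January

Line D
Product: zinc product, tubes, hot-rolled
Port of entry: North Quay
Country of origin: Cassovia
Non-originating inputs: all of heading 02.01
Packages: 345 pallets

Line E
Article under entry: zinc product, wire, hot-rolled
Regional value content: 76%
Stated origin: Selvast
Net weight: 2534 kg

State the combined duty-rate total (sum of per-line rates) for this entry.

68%

Line A: non-alloy steel → 02.01; wire → 02.01.04; hot-rolled → 02.01.04.02. Scheduled 9%. quota on 02.01.04 open → in-quota 2%; Cassovia agreement on 02.01: CTH met → 15% available; preference 15% not lower than 2% → no reduction. → 2%.
Line B: zinc → 02.02; wire → 02.02.04; clad → 02.02.04.01. Scheduled 6%. quota on 02.02.04.01 exhausted → over-quota 18%. → 18%.
Line C: zinc → 02.02; tubes → 02.02.03; cold-drawn → 02.02.03.03. Scheduled 6%. No special measure applies. → 6%.
Line D: zinc → 02.02; tubes → 02.02.03; hot-rolled → 02.02.03.02. Scheduled 8%. Cassovia agreement on 02.01: 02.02.03.02 not covered. → 8%.
Line E: zinc → 02.02; wire → 02.02.04; hot-rolled → 02.02.04.02. Scheduled 34%. Selvast agreement on 02.02.01.01: 02.02.04.02 not covered. → 34%.
Sum: 2% + 18% + 6% + 8% + 34% = 68%.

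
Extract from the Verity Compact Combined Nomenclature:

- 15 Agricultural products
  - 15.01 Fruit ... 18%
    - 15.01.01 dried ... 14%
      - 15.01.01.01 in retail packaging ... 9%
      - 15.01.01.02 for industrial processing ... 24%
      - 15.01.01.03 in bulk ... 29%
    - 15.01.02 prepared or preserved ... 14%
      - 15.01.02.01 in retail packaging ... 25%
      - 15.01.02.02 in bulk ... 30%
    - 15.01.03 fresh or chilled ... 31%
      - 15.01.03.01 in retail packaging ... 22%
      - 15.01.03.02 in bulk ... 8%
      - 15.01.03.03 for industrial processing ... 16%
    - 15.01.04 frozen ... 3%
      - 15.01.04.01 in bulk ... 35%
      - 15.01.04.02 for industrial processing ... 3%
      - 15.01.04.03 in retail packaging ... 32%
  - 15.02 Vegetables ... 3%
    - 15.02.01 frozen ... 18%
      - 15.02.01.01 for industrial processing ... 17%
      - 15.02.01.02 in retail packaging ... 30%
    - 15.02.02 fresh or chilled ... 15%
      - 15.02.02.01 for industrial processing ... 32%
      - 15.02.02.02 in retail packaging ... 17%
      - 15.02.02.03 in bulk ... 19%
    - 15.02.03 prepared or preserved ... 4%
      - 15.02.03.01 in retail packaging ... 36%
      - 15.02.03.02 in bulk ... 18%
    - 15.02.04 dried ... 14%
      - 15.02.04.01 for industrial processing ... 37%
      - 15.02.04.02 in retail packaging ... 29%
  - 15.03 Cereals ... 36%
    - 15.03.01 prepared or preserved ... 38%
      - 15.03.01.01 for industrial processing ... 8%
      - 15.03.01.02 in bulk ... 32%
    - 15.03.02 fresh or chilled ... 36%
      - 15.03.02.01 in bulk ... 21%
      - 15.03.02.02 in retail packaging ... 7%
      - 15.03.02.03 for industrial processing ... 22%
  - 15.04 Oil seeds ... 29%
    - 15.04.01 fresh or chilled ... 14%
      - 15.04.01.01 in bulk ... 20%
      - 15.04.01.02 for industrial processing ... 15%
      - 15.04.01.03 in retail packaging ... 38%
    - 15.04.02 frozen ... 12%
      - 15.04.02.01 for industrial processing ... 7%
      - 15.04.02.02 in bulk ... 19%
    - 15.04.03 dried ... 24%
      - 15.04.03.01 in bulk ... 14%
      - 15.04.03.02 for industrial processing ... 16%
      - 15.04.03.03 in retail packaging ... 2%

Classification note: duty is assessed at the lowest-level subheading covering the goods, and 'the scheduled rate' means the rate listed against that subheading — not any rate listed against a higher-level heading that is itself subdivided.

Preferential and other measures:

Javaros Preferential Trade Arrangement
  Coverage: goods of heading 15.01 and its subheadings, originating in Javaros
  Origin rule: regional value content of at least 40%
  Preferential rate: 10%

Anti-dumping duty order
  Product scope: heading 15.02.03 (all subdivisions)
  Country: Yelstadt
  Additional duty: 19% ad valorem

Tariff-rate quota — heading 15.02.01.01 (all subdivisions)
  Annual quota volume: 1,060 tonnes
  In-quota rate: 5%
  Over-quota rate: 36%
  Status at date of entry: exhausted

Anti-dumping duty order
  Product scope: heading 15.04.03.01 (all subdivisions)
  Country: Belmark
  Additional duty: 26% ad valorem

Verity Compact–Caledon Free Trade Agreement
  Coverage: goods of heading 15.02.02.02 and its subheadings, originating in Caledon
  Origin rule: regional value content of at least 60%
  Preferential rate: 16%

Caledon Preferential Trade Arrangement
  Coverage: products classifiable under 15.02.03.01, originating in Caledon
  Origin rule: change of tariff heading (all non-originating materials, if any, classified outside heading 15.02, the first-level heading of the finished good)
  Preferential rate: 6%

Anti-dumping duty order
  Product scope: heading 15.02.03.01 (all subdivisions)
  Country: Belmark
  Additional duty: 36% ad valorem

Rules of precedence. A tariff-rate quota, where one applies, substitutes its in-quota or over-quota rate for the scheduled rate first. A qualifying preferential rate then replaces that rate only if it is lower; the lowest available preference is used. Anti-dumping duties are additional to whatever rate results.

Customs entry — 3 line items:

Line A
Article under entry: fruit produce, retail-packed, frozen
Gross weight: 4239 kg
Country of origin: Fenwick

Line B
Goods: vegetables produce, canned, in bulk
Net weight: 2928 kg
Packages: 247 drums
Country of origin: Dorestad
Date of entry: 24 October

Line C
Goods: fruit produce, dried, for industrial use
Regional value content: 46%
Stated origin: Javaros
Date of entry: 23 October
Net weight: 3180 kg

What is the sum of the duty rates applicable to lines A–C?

Line A: fruit → 15.01; frozen → 15.01.04; retail-packed → 15.01.04.03. Scheduled 32%. No special measure applies. → 32%.
Line B: vegetables → 15.02; canned → 15.02.03; in bulk → 15.02.03.02. Scheduled 18%. No special measure applies. → 18%.
Line C: fruit → 15.01; dried → 15.01.01; for industrial use → 15.01.01.02. Scheduled 24%. Javaros agreement on 15.01: RVC ≥ 40% → 10% available; preferential 10%. → 10%.
Sum: 32% + 18% + 10% = 60%.

60%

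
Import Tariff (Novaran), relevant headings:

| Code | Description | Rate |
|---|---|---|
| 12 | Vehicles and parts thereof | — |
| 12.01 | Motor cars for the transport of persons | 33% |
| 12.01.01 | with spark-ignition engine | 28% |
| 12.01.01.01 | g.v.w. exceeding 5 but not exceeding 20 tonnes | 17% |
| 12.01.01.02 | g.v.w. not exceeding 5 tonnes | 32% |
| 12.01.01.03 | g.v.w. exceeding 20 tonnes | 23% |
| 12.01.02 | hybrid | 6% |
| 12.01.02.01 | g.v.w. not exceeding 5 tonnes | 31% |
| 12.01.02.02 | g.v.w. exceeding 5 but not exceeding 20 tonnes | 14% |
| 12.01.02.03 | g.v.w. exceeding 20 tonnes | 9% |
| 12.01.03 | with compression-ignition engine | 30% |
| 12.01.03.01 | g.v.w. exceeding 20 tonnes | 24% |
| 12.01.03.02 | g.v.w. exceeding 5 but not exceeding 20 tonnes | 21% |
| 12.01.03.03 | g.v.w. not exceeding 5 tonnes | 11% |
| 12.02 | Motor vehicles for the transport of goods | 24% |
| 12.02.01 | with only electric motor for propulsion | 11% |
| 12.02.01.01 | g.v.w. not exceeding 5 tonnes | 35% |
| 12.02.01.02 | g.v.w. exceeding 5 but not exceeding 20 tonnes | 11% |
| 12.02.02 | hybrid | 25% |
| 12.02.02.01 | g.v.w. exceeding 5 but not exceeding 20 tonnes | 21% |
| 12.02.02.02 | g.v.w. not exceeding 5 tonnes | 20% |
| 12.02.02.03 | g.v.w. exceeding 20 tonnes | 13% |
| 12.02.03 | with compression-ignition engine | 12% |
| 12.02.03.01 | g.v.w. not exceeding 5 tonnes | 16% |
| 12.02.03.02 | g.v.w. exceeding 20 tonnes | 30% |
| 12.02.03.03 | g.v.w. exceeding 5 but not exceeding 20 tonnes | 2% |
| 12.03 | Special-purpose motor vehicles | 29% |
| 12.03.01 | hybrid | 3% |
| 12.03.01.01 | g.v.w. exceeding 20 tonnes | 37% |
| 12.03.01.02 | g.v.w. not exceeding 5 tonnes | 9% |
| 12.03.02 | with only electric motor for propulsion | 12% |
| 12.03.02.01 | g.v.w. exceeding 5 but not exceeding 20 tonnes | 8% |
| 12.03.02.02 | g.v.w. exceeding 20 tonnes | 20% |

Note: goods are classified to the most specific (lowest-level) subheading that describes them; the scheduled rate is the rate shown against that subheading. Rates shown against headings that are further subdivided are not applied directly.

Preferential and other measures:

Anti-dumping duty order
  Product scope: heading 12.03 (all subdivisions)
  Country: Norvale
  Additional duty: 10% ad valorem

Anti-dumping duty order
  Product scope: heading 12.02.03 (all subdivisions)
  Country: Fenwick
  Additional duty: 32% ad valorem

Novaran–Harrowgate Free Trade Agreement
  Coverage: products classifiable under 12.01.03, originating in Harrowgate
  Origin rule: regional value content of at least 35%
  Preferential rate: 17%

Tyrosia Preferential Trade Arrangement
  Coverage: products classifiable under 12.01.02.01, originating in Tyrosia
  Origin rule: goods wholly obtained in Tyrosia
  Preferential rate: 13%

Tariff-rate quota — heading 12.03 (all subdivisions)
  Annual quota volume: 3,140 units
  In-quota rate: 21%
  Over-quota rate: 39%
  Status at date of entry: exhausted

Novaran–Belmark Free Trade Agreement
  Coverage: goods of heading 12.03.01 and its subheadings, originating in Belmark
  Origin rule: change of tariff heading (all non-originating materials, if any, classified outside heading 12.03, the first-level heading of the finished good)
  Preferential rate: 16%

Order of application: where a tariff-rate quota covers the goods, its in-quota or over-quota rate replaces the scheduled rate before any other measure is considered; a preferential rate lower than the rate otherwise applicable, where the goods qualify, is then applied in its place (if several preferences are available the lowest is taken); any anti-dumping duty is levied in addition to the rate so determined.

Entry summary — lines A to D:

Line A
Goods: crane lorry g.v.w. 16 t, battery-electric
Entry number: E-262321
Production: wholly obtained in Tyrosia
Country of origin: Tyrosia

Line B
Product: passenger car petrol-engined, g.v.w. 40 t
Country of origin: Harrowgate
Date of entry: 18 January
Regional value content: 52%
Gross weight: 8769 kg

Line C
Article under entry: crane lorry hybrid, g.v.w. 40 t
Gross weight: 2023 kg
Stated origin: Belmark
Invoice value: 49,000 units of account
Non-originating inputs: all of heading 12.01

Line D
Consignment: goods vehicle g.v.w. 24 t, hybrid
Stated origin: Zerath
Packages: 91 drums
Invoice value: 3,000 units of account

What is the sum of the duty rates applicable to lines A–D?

Line A: crane lorry → 12.03; battery-electric → 12.03.02; g.v.w. 16 t → 12.03.02.01. Scheduled 8%. quota on 12.03 exhausted → over-quota 39%; Tyrosia agreement on 12.01.02.01: 12.03.02.01 not covered. → 39%.
Line B: passenger car → 12.01; petrol-engined → 12.01.01; g.v.w. 40 t → 12.01.01.03. Scheduled 23%. Harrowgate agreement on 12.01.03: 12.01.01.03 not covered. → 23%.
Line C: crane lorry → 12.03; hybrid → 12.03.01; g.v.w. 40 t → 12.03.01.01. Scheduled 37%. quota on 12.03 exhausted → over-quota 39%; Belmark agreement on 12.03.01: CTH met → 16% available; preferential 16%. → 16%.
Line D: goods vehicle → 12.02; hybrid → 12.02.02; g.v.w. 24 t → 12.02.02.03. Scheduled 13%. No special measure applies. → 13%.
Sum: 39% + 23% + 16% + 13% = 91%.

91%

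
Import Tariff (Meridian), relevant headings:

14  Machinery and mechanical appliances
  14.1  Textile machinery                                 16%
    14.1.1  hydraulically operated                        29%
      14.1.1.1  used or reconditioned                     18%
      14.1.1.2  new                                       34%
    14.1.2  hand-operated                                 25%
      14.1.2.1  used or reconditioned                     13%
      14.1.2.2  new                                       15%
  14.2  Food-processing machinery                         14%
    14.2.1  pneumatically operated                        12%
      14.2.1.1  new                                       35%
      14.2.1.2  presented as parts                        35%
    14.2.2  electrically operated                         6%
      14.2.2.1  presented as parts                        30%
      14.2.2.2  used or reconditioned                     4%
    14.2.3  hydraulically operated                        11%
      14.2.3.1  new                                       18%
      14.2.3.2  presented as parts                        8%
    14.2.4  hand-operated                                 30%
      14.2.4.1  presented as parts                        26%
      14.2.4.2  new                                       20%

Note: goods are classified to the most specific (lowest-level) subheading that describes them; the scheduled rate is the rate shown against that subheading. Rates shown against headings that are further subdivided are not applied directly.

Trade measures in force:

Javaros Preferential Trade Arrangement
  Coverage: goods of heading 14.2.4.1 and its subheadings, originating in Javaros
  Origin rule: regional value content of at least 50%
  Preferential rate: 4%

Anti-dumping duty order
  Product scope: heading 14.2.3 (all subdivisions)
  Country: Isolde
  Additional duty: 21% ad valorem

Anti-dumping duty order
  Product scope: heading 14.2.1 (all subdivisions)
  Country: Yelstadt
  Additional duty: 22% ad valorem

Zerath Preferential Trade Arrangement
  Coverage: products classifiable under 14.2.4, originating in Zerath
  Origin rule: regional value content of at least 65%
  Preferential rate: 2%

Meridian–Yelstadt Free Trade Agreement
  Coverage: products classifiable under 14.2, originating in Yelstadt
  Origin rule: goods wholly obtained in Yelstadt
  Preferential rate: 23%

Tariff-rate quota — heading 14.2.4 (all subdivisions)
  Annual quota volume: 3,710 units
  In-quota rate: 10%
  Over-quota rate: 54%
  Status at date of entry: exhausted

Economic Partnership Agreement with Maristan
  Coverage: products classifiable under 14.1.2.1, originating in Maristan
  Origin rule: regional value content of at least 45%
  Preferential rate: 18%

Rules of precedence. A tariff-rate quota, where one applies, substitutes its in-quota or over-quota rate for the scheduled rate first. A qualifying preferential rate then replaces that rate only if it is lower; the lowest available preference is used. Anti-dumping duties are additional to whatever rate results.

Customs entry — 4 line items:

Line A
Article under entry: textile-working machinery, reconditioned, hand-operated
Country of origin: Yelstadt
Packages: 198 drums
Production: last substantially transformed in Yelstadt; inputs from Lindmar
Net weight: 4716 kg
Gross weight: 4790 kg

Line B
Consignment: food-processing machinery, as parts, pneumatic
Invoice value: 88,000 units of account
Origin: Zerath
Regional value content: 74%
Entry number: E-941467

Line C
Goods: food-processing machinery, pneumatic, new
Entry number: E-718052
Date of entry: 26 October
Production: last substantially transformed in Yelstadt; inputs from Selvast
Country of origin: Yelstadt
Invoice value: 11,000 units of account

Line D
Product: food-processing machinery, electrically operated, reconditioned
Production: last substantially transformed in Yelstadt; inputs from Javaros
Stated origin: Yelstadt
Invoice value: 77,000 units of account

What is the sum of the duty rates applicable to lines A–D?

109%

Line A: textile-working → 14.1; hand-operated → 14.1.2; reconditioned → 14.1.2.1. Scheduled 13%. Yelstadt agreement on 14.2: 14.1.2.1 not covered. → 13%.
Line B: food-processing → 14.2; pneumatic → 14.2.1; as parts → 14.2.1.2. Scheduled 35%. Zerath agreement on 14.2.4: 14.2.1.2 not covered. → 35%.
Line C: food-processing → 14.2; pneumatic → 14.2.1; new → 14.2.1.1. Scheduled 35%. Yelstadt agreement on 14.2: not wholly obtained; anti-dumping (Yelstadt, 14.2.1): +22%; total 35% + 22% = 57%. → 57%.
Line D: food-processing → 14.2; electrically operated → 14.2.2; reconditioned → 14.2.2.2. Scheduled 4%. Yelstadt agreement on 14.2: not wholly obtained. → 4%.
Sum: 13% + 35% + 57% + 4% = 109%.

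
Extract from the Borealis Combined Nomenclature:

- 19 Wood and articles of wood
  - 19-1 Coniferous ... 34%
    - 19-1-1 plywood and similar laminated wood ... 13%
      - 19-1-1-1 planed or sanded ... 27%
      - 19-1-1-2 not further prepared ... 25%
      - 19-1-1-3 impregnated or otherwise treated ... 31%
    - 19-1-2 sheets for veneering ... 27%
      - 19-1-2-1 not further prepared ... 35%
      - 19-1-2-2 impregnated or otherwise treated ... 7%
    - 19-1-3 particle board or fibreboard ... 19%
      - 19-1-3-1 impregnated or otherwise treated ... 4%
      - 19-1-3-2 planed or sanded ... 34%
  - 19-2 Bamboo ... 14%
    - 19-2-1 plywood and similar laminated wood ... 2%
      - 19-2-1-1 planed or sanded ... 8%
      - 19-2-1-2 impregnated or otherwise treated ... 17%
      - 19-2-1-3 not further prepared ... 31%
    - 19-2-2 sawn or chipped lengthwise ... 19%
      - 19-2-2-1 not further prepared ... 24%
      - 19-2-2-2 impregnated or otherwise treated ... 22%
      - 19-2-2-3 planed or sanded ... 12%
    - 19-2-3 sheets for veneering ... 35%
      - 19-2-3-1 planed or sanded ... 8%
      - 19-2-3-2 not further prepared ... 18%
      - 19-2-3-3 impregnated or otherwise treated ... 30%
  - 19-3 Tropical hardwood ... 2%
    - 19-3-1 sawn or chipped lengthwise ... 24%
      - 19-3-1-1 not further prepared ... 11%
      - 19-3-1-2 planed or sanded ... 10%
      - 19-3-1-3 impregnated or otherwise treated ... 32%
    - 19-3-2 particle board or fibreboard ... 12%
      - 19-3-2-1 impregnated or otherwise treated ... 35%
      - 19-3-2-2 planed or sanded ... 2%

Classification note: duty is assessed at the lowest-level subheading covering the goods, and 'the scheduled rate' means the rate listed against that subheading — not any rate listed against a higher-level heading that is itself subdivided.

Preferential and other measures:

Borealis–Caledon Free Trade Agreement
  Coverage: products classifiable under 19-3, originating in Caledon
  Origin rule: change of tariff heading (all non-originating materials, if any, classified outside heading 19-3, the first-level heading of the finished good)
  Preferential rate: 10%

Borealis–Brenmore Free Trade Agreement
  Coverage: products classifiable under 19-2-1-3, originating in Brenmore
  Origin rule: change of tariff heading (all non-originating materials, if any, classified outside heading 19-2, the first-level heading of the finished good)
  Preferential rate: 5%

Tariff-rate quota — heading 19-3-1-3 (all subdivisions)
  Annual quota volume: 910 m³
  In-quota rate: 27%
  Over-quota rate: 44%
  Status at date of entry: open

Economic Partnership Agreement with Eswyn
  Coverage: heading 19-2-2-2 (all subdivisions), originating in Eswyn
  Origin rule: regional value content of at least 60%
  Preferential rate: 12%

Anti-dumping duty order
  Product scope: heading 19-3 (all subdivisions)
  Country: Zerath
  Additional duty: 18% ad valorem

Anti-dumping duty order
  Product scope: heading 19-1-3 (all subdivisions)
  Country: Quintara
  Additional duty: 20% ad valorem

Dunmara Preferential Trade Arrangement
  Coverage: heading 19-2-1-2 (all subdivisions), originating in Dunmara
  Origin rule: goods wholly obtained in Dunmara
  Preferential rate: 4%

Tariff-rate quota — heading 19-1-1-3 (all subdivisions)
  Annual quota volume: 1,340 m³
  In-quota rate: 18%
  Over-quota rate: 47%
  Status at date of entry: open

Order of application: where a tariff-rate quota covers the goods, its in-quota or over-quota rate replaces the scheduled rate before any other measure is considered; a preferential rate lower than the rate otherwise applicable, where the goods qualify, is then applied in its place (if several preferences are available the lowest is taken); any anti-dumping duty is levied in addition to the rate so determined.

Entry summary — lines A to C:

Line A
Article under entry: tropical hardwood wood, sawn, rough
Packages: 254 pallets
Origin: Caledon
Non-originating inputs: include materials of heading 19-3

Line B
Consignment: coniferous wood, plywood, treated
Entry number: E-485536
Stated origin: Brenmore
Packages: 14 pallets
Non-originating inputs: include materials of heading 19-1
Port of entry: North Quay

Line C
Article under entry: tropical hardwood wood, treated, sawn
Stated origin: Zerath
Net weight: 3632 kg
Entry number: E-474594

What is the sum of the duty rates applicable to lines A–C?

74%

Line A: tropical hardwood → 19-3; sawn → 19-3-1; rough → 19-3-1-1. Scheduled 11%. Caledon agreement on 19-3: CTH not met. → 11%.
Line B: coniferous → 19-1; plywood → 19-1-1; treated → 19-1-1-3. Scheduled 31%. quota on 19-1-1-3 open → in-quota 18%; Brenmore agreement on 19-2-1-3: 19-1-1-3 not covered. → 18%.
Line C: tropical hardwood → 19-3; sawn → 19-3-1; treated → 19-3-1-3. Scheduled 32%. quota on 19-3-1-3 open → in-quota 27%; anti-dumping (Zerath, 19-3): +18%; total 27% + 18% = 45%. → 45%.
Sum: 11% + 18% + 45% = 74%.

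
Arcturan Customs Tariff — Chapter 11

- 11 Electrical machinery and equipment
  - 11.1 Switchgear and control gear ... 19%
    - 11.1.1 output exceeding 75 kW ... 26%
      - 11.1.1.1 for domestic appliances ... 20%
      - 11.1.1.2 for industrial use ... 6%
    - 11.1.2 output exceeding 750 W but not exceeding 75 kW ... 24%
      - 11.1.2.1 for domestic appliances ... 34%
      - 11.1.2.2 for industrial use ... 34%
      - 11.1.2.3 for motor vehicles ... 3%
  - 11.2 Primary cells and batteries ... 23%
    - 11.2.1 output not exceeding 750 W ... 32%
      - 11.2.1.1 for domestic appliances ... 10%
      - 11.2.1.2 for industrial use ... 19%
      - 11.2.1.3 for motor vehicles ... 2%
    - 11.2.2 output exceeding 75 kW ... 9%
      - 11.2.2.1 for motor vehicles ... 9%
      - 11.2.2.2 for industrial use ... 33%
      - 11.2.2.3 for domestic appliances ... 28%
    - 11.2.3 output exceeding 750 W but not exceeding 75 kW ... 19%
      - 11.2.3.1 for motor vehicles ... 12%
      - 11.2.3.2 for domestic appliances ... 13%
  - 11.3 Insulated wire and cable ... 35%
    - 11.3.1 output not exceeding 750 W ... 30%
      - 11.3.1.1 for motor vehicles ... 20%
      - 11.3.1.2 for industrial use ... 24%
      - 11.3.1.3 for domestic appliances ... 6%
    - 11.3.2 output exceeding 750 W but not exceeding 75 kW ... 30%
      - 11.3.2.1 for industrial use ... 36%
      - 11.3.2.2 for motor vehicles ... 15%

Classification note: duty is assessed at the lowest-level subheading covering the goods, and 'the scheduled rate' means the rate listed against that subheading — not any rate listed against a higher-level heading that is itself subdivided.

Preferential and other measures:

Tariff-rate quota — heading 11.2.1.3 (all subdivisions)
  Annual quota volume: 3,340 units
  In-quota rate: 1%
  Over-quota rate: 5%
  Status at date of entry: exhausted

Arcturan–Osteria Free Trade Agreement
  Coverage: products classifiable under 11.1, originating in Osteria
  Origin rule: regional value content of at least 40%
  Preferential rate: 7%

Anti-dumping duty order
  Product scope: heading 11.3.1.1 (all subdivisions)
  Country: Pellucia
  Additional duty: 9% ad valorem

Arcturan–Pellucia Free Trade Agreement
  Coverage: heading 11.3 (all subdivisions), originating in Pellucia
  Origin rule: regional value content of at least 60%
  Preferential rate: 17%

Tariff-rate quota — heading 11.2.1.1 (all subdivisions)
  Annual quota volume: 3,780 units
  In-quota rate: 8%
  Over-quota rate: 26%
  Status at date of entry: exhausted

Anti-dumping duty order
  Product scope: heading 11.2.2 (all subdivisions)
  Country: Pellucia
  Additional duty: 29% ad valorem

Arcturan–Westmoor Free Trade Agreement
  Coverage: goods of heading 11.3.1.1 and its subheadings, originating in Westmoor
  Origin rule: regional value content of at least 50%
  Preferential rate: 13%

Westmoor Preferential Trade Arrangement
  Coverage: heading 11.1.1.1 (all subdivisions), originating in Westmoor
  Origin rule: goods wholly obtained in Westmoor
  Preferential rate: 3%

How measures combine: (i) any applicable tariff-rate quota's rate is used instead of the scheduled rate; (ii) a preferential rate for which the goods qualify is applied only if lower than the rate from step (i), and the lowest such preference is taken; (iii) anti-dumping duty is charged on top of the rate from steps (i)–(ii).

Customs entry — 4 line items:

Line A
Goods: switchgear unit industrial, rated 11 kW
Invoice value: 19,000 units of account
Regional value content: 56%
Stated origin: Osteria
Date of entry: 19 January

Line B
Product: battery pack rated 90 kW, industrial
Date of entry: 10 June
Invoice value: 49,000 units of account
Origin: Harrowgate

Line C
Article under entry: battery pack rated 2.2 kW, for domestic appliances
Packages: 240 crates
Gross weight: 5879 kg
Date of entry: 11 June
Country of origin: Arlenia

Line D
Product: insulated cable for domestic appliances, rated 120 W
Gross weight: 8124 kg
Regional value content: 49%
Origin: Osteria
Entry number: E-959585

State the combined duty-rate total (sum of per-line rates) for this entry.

59%

Line A: switchgear unit → 11.1; rated 11 kW → 11.1.2; industrial → 11.1.2.2. Scheduled 34%. Osteria agreement on 11.1: RVC ≥ 40% → 7% available; preferential 7%. → 7%.
Line B: battery pack → 11.2; rated 90 kW → 11.2.2; industrial → 11.2.2.2. Scheduled 33%. No special measure applies. → 33%.
Line C: battery pack → 11.2; rated 2.2 kW → 11.2.3; for domestic appliances → 11.2.3.2. Scheduled 13%. No special measure applies. → 13%.
Line D: insulated cable → 11.3; rated 120 W → 11.3.1; for domestic appliances → 11.3.1.3. Scheduled 6%. Osteria agreement on 11.1: 11.3.1.3 not covered. → 6%.
Sum: 7% + 33% + 13% + 6% = 59%.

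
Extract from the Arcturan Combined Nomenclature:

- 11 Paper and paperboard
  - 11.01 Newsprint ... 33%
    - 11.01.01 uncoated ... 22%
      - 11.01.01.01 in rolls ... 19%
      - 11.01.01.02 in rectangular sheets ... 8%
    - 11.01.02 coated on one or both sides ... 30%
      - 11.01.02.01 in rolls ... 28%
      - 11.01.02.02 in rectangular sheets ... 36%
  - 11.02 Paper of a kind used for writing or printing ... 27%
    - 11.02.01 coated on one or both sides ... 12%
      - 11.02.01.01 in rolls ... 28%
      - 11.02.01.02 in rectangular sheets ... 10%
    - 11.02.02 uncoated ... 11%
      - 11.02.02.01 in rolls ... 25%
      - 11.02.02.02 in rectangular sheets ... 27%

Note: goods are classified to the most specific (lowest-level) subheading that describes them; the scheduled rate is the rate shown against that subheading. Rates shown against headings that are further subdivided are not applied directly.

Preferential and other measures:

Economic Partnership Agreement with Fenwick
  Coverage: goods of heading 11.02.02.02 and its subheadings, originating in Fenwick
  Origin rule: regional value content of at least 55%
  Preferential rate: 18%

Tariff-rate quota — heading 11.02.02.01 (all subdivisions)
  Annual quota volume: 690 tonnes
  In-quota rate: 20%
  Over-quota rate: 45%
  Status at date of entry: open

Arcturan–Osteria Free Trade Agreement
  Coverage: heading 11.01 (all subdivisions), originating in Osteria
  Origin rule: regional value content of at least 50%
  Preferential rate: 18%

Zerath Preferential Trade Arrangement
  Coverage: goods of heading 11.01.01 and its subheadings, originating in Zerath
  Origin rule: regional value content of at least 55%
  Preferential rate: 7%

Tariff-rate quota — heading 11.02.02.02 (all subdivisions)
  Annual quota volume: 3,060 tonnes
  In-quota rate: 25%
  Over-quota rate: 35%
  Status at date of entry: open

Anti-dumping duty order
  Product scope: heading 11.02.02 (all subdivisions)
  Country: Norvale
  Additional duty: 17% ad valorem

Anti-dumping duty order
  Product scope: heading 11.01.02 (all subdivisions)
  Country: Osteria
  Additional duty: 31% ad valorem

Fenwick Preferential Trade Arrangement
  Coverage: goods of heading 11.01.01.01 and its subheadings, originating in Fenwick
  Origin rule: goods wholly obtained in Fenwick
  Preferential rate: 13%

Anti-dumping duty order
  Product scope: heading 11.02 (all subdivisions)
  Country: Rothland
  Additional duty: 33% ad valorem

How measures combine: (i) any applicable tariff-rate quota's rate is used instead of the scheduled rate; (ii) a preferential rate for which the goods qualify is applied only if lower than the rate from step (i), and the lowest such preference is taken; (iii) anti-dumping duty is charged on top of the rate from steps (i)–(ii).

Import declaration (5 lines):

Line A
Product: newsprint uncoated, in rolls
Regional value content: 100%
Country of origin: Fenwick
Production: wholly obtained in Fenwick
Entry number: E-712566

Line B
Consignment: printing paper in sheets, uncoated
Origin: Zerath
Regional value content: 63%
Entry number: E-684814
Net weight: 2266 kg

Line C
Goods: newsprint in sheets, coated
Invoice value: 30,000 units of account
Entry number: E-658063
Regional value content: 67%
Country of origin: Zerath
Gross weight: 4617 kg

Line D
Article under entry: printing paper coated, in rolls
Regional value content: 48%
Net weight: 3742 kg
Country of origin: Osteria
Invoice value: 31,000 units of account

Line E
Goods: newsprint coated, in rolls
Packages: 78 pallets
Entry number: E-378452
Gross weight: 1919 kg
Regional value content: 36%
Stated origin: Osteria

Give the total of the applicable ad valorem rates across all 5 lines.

Line A: newsprint → 11.01; uncoated → 11.01.01; in rolls → 11.01.01.01. Scheduled 19%. Fenwick agreement on 11.02.02.02: 11.01.01.01 not covered; Fenwick agreement on 11.01.01.01: wholly obtained → 13% available; preferential 13%. → 13%.
Line B: printing paper → 11.02; uncoated → 11.02.02; in sheets → 11.02.02.02. Scheduled 27%. quota on 11.02.02.02 open → in-quota 25%; Zerath agreement on 11.01.01: 11.02.02.02 not covered. → 25%.
Line C: newsprint → 11.01; coated → 11.01.02; in sheets → 11.01.02.02. Scheduled 36%. Zerath agreement on 11.01.01: 11.01.02.02 not covered. → 36%.
Line D: printing paper → 11.02; coated → 11.02.01; in rolls → 11.02.01.01. Scheduled 28%. Osteria agreement on 11.01: 11.02.01.01 not covered. → 28%.
Line E: newsprint → 11.01; coated → 11.01.02; in rolls → 11.01.02.01. Scheduled 28%. Osteria agreement on 11.01: RVC < 50%; anti-dumping (Osteria, 11.01.02): +31%; total 28% + 31% = 59%. → 59%.
Sum: 13% + 25% + 36% + 28% + 59% = 161%.

161%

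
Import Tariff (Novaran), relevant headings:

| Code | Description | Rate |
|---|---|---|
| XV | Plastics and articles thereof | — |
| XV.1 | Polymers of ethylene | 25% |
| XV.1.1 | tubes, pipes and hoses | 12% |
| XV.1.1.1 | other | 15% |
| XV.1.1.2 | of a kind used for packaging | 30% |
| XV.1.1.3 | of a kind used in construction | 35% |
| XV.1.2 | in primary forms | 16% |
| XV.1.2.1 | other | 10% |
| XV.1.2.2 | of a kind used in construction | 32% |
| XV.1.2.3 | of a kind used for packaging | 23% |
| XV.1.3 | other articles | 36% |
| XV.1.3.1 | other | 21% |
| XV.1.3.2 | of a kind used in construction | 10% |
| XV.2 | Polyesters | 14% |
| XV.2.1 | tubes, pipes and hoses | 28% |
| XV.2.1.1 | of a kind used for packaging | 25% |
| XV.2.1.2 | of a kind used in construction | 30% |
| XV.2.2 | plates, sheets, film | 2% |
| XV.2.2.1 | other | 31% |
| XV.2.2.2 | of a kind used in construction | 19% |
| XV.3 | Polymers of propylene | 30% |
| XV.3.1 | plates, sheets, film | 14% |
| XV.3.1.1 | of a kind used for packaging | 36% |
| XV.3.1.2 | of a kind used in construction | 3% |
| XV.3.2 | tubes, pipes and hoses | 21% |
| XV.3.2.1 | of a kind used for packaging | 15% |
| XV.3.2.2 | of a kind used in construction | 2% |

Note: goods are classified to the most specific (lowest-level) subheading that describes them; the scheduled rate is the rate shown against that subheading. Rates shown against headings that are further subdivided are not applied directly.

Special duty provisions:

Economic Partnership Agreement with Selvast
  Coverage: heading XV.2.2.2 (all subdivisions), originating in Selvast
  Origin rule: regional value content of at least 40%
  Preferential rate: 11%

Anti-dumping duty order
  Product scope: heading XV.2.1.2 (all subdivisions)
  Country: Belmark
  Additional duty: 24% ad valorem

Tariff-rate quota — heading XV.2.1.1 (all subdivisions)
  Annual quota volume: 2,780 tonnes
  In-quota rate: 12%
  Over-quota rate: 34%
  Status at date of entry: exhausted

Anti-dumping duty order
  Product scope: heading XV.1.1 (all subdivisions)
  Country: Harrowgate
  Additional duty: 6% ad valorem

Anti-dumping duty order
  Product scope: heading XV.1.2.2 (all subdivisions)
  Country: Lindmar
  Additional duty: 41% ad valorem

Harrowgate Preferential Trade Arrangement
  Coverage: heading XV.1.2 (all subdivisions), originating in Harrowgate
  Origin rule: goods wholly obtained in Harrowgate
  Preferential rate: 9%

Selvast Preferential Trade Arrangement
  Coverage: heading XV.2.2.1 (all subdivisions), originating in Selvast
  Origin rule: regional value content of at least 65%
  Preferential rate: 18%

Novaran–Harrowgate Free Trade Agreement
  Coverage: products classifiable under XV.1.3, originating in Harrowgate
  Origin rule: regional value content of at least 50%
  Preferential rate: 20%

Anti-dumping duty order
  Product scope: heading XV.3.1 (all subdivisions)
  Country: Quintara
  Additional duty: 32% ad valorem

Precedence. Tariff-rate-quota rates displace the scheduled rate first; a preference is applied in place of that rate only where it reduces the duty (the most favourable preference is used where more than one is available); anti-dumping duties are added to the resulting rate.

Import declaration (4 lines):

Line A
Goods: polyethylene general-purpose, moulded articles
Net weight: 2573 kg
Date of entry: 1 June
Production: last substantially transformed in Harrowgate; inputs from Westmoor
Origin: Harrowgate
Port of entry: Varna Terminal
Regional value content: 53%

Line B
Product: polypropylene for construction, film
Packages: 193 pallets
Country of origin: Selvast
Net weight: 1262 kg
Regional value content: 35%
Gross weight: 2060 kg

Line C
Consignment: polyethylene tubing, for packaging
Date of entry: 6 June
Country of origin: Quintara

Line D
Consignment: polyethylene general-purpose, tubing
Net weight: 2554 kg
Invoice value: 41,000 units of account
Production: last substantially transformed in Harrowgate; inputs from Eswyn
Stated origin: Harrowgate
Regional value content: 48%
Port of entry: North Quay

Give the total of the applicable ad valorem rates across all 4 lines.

Line A: polyethylene → XV.1; moulded articles → XV.1.3; general-purpose → XV.1.3.1. Scheduled 21%. Harrowgate agreement on XV.1.2: XV.1.3.1 not covered; Harrowgate agreement on XV.1.3: RVC ≥ 50% → 20% available; preferential 20%. → 20%.
Line B: polypropylene → XV.3; film → XV.3.1; for construction → XV.3.1.2. Scheduled 3%. Selvast agreement on XV.2.2.2: XV.3.1.2 not covered; Selvast agreement on XV.2.2.1: XV.3.1.2 not covered. → 3%.
Line C: polyethylene → XV.1; tubing → XV.1.1; for packaging → XV.1.1.2. Scheduled 30%. No special measure applies. → 30%.
Line D: polyethylene → XV.1; tubing → XV.1.1; general-purpose → XV.1.1.1. Scheduled 15%. Harrowgate agreement on XV.1.2: XV.1.1.1 not covered; Harrowgate agreement on XV.1.3: XV.1.1.1 not covered; anti-dumping (Harrowgate, XV.1.1): +6%; total 15% + 6% = 21%. → 21%.
Sum: 20% + 3% + 30% + 21% = 74%.

74%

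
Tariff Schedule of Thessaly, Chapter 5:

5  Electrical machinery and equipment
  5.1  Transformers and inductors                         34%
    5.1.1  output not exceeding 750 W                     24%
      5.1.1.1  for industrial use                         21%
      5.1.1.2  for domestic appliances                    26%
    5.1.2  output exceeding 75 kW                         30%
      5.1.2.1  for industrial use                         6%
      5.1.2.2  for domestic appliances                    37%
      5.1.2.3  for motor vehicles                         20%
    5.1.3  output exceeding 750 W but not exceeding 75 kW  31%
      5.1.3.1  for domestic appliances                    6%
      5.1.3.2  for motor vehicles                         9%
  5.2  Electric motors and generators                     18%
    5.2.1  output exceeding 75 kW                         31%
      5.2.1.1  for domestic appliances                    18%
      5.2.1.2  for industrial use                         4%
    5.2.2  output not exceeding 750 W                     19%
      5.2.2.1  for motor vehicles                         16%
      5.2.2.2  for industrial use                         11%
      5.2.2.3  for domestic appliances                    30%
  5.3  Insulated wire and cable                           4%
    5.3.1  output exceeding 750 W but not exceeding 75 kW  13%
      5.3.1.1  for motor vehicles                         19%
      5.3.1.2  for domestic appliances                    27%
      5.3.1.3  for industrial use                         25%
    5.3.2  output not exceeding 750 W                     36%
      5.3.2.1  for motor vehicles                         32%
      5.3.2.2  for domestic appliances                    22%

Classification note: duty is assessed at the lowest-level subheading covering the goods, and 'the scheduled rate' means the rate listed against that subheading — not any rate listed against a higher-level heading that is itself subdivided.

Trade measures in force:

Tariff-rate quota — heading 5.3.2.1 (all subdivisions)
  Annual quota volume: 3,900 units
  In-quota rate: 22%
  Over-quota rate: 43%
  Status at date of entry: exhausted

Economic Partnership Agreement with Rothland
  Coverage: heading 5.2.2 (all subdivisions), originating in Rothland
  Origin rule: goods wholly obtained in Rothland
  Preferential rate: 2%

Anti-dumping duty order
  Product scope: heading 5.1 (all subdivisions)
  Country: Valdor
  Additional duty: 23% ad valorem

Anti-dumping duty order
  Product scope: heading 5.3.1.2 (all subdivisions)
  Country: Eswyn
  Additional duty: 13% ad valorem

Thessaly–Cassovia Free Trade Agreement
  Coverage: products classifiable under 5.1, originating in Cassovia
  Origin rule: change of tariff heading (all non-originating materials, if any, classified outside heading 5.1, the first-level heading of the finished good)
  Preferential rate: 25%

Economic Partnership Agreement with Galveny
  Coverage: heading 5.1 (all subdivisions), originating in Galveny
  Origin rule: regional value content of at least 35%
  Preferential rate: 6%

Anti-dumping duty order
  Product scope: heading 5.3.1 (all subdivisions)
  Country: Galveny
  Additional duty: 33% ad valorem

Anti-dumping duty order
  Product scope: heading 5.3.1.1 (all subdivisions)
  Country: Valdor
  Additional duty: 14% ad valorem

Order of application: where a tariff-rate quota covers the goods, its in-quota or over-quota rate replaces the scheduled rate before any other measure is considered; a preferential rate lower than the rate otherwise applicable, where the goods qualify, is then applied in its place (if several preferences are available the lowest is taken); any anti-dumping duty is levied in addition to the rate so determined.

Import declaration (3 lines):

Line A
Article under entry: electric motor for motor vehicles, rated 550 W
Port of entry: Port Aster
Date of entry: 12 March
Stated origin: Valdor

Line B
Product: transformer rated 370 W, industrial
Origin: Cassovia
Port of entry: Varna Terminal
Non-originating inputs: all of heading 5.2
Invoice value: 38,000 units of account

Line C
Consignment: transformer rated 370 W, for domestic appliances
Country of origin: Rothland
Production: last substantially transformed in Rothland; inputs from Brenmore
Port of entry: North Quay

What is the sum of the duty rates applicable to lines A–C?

Line A: electric motor → 5.2; rated 550 W → 5.2.2; for motor vehicles → 5.2.2.1. Scheduled 16%. No special measure applies. → 16%.
Line B: transformer → 5.1; rated 370 W → 5.1.1; industrial → 5.1.1.1. Scheduled 21%. Cassovia agreement on 5.1: CTH met → 25% available; preference 25% not lower than 21% → no reduction. → 21%.
Line C: transformer → 5.1; rated 370 W → 5.1.1; for domestic appliances → 5.1.1.2. Scheduled 26%. Rothland agreement on 5.2.2: 5.1.1.2 not covered. → 26%.
Sum: 16% + 21% + 26% = 63%.

63%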